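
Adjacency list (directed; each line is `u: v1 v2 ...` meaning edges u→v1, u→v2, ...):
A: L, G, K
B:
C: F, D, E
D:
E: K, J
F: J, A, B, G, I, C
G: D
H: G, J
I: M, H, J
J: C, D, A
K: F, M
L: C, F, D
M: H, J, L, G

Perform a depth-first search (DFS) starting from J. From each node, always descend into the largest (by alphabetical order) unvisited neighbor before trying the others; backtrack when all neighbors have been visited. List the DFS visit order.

J, D, C, F, I, M, L, H, G, B, A, K, E

Visit J
J → D
J → C
C → F
F → I
I → M
M → L
M → H
H → G
F → B
F → A
A → K
C → E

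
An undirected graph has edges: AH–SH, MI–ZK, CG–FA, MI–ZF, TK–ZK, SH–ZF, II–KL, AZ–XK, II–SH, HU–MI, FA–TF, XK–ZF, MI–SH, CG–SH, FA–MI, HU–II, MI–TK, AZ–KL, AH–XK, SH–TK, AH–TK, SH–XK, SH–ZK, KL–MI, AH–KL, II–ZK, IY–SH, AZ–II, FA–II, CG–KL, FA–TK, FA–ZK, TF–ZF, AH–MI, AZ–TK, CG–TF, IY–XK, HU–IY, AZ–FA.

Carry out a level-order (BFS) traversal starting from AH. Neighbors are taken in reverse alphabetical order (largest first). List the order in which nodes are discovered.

AH, XK, TK, SH, MI, KL, ZF, IY, AZ, ZK, FA, II, CG, HU, TF

Visit AH; enqueue XK, TK, SH, MI, KL → queue [XK, TK, SH, MI, KL]
Visit XK; enqueue ZF, IY, AZ → queue [TK, SH, MI, KL, ZF, IY, AZ]
Visit TK; enqueue ZK, FA → queue [SH, MI, KL, ZF, IY, AZ, ZK, FA]
Visit SH; enqueue II, CG → queue [MI, KL, ZF, IY, AZ, ZK, FA, II, CG]
Visit MI; enqueue HU → queue [KL, ZF, IY, AZ, ZK, FA, II, CG, HU]
Visit KL → queue [ZF, IY, AZ, ZK, FA, II, CG, HU]
Visit ZF; enqueue TF → queue [IY, AZ, ZK, FA, II, CG, HU, TF]
Visit IY → queue [AZ, ZK, FA, II, CG, HU, TF]
Visit AZ → queue [ZK, FA, II, CG, HU, TF]
Visit ZK → queue [FA, II, CG, HU, TF]
Visit FA → queue [II, CG, HU, TF]
Visit II → queue [CG, HU, TF]
Visit CG → queue [HU, TF]
Visit HU → queue [TF]
Visit TF → queue []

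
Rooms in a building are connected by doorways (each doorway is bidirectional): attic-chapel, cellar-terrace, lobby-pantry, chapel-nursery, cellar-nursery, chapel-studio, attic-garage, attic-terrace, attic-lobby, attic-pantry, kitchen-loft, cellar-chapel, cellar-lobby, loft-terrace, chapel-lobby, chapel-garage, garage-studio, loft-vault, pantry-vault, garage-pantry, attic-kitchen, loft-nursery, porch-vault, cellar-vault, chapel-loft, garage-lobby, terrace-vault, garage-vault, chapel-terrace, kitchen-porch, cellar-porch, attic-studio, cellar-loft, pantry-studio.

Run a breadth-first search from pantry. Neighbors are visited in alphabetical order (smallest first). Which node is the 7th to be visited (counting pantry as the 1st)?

chapel

Visit pantry; enqueue attic, garage, lobby, studio, vault → queue [attic, garage, lobby, studio, vault]
Visit attic; enqueue chapel, kitchen, terrace → queue [garage, lobby, studio, vault, chapel, kitchen, terrace]
Visit garage → queue [lobby, studio, vault, chapel, kitchen, terrace]
Visit lobby; enqueue cellar → queue [studio, vault, chapel, kitchen, terrace, cellar]
Visit studio → queue [vault, chapel, kitchen, terrace, cellar]
Visit vault; enqueue loft, porch → queue [chapel, kitchen, terrace, cellar, loft, porch]
Visit chapel; enqueue nursery → queue [kitchen, terrace, cellar, loft, porch, nursery]
Visit kitchen → queue [terrace, cellar, loft, porch, nursery]
Visit terrace → queue [cellar, loft, porch, nursery]
Visit cellar → queue [loft, porch, nursery]
Visit loft → queue [porch, nursery]
Visit porch → queue [nursery]
Visit nursery → queue []

Visit order: pantry, attic, garage, lobby, studio, vault, chapel, kitchen, terrace, cellar, loft, porch, nursery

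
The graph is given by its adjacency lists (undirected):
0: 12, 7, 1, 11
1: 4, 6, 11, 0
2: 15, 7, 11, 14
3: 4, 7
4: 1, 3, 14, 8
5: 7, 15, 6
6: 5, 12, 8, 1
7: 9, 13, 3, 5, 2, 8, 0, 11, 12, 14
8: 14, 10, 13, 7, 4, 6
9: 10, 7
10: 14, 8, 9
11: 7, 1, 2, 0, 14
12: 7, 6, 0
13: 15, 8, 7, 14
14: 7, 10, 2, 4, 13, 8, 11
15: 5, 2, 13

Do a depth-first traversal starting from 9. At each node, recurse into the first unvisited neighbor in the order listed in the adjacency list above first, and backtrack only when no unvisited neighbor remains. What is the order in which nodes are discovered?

9, 10, 14, 7, 13, 15, 5, 6, 12, 0, 1, 4, 3, 8, 11, 2

Visit 9
9 → 10
10 → 14
14 → 7
7 → 13
13 → 15
15 → 5
5 → 6
6 → 12
12 → 0
0 → 1
1 → 4
4 → 3
4 → 8
1 → 11
11 → 2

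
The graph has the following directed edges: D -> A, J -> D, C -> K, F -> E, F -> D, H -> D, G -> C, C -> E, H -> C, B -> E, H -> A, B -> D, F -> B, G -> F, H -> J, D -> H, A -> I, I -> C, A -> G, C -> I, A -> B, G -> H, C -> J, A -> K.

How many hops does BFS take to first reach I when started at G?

2

Level 0: G
Level 1: C, F, H
Level 2: A, B, D, E, I, J, K
I first appears at level 2.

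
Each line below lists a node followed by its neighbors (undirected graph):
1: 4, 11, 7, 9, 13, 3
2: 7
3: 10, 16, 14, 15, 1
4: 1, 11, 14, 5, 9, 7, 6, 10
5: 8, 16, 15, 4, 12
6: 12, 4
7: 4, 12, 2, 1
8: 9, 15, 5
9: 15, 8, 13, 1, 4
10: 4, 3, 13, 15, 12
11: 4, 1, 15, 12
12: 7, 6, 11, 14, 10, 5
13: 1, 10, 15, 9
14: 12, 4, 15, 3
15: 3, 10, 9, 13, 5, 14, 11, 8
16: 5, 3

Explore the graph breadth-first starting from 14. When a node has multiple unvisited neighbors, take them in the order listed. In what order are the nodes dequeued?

14 → 12 → 4 → 15 → 3 → 7 → 6 → 11 → 10 → 5 → 1 → 9 → 13 → 8 → 16 → 2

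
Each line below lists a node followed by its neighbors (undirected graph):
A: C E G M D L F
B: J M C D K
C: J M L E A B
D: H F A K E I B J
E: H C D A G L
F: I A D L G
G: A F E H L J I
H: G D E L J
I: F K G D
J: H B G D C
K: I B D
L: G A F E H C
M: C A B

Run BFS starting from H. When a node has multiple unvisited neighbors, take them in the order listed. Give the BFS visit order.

H → G → D → E → L → J → A → F → I → K → B → C → M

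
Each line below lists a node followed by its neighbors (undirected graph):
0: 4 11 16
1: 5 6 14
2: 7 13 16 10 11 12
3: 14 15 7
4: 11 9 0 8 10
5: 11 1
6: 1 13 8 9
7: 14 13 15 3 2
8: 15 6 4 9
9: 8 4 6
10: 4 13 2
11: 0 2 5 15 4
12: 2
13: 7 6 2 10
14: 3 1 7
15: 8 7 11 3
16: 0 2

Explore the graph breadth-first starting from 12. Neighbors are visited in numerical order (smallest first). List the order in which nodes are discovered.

12, 2, 7, 10, 11, 13, 16, 3, 14, 15, 4, 0, 5, 6, 1, 8, 9

Visit 12; enqueue 2 → queue [2]
Visit 2; enqueue 7, 10, 11, 13, 16 → queue [7, 10, 11, 13, 16]
Visit 7; enqueue 3, 14, 15 → queue [10, 11, 13, 16, 3, 14, 15]
Visit 10; enqueue 4 → queue [11, 13, 16, 3, 14, 15, 4]
Visit 11; enqueue 0, 5 → queue [13, 16, 3, 14, 15, 4, 0, 5]
Visit 13; enqueue 6 → queue [16, 3, 14, 15, 4, 0, 5, 6]
Visit 16 → queue [3, 14, 15, 4, 0, 5, 6]
Visit 3 → queue [14, 15, 4, 0, 5, 6]
Visit 14; enqueue 1 → queue [15, 4, 0, 5, 6, 1]
Visit 15; enqueue 8 → queue [4, 0, 5, 6, 1, 8]
Visit 4; enqueue 9 → queue [0, 5, 6, 1, 8, 9]
Visit 0 → queue [5, 6, 1, 8, 9]
Visit 5 → queue [6, 1, 8, 9]
Visit 6 → queue [1, 8, 9]
Visit 1 → queue [8, 9]
Visit 8 → queue [9]
Visit 9 → queue []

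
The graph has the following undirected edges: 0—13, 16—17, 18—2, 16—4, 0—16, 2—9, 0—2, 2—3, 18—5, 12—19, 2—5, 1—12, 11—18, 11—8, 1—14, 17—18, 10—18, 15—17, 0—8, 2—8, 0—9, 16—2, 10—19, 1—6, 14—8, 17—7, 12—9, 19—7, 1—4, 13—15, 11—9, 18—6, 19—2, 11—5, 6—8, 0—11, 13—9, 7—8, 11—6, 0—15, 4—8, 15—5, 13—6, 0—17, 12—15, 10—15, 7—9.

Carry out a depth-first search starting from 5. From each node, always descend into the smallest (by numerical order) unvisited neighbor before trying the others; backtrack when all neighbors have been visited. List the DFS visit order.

Visit 5
5 → 2
2 → 0
0 → 8
8 → 4
4 → 1
1 → 6
6 → 11
11 → 9
9 → 7
7 → 17
17 → 15
15 → 10
10 → 18
10 → 19
19 → 12
15 → 13
17 → 16
1 → 14
2 → 3

5, 2, 0, 8, 4, 1, 6, 11, 9, 7, 17, 15, 10, 18, 19, 12, 13, 16, 14, 3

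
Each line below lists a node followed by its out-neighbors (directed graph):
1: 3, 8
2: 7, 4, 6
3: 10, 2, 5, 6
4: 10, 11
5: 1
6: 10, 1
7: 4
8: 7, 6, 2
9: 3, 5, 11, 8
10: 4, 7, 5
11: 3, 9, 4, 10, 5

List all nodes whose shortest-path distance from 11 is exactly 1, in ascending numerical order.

3, 4, 5, 9, 10

Level 0: 11
Level 1: 3, 4, 5, 9, 10
Level 2: 1, 2, 6, 7, 8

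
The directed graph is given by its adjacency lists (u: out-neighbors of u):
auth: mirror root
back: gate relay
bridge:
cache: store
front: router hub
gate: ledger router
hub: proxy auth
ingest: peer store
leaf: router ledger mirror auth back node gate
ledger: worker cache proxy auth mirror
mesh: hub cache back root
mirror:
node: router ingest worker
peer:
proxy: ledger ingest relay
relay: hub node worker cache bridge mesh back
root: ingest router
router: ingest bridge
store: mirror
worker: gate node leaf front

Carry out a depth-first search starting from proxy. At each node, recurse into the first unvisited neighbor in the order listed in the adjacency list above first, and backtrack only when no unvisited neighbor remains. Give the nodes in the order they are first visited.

proxy ledger worker gate router ingest peer store mirror bridge node leaf auth root back relay hub cache mesh front

Visit proxy
proxy → ledger
ledger → worker
worker → gate
gate → router
router → ingest
ingest → peer
ingest → store
store → mirror
router → bridge
worker → node
worker → leaf
leaf → auth
auth → root
leaf → back
back → relay
relay → hub
relay → cache
relay → mesh
worker → front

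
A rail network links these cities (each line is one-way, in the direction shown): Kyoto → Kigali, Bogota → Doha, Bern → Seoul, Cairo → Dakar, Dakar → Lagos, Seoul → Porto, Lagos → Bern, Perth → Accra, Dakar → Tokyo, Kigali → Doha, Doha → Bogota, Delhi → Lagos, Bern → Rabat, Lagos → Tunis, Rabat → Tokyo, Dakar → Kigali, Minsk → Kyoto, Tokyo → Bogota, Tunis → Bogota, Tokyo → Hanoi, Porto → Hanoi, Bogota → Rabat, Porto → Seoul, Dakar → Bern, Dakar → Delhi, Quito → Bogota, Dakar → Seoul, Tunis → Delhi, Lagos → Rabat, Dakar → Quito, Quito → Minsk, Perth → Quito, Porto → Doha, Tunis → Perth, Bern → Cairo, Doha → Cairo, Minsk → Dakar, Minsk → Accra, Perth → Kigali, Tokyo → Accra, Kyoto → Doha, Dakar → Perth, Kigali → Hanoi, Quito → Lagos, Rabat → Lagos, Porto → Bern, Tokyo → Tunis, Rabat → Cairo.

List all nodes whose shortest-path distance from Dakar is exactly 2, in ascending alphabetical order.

Accra, Bogota, Cairo, Doha, Hanoi, Minsk, Porto, Rabat, Tunis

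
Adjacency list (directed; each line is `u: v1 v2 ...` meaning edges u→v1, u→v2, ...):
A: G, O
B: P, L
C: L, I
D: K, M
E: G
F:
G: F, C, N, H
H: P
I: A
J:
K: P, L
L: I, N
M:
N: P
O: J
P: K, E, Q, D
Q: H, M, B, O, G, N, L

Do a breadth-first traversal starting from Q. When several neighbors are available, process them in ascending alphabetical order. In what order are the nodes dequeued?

Q, B, G, H, L, M, N, O, P, C, F, I, J, D, E, K, A

Visit Q; enqueue B, G, H, L, M, N, O → queue [B, G, H, L, M, N, O]
Visit B; enqueue P → queue [G, H, L, M, N, O, P]
Visit G; enqueue C, F → queue [H, L, M, N, O, P, C, F]
Visit H → queue [L, M, N, O, P, C, F]
Visit L; enqueue I → queue [M, N, O, P, C, F, I]
Visit M → queue [N, O, P, C, F, I]
Visit N → queue [O, P, C, F, I]
Visit O; enqueue J → queue [P, C, F, I, J]
Visit P; enqueue D, E, K → queue [C, F, I, J, D, E, K]
Visit C → queue [F, I, J, D, E, K]
Visit F → queue [I, J, D, E, K]
Visit I; enqueue A → queue [J, D, E, K, A]
Visit J → queue [D, E, K, A]
Visit D → queue [E, K, A]
Visit E → queue [K, A]
Visit K → queue [A]
Visit A → queue []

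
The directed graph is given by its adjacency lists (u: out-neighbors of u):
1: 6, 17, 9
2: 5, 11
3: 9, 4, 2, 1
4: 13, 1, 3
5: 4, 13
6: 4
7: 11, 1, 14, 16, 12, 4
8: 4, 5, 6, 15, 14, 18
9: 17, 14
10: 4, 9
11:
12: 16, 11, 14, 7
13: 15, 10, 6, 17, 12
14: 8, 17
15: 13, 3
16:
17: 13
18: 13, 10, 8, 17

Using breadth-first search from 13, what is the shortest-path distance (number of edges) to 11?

2

Level 0: 13
Level 1: 6, 10, 12, 15, 17
Level 2: 3, 4, 7, 9, 11, 14, 16
Level 3: 1, 2, 8
Level 4: 5, 18
11 first appears at level 2.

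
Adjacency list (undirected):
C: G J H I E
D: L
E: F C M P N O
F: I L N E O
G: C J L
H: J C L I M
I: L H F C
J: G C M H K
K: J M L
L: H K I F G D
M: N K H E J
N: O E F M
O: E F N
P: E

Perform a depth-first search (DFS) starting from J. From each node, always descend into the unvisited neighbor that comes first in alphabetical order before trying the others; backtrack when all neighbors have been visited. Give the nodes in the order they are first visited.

J C E F I H L D G K M N O P

Visit J
J → C
C → E
E → F
F → I
I → H
H → L
L → D
L → G
L → K
K → M
M → N
N → O
E → P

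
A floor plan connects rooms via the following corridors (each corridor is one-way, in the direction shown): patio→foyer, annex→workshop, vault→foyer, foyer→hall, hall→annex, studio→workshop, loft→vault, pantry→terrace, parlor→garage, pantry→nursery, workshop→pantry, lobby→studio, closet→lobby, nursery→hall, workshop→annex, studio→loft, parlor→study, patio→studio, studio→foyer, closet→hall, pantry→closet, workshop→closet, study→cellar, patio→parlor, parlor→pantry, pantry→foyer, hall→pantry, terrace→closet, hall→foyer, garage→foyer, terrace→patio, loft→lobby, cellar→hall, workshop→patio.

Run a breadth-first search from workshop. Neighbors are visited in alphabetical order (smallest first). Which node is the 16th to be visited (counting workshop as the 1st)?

cellar

Visit workshop; enqueue annex, closet, pantry, patio → queue [annex, closet, pantry, patio]
Visit annex → queue [closet, pantry, patio]
Visit closet; enqueue hall, lobby → queue [pantry, patio, hall, lobby]
Visit pantry; enqueue foyer, nursery, terrace → queue [patio, hall, lobby, foyer, nursery, terrace]
Visit patio; enqueue parlor, studio → queue [hall, lobby, foyer, nursery, terrace, parlor, studio]
Visit hall → queue [lobby, foyer, nursery, terrace, parlor, studio]
Visit lobby → queue [foyer, nursery, terrace, parlor, studio]
Visit foyer → queue [nursery, terrace, parlor, studio]
Visit nursery → queue [terrace, parlor, studio]
Visit terrace → queue [parlor, studio]
Visit parlor; enqueue garage, study → queue [studio, garage, study]
Visit studio; enqueue loft → queue [garage, study, loft]
Visit garage → queue [study, loft]
Visit study; enqueue cellar → queue [loft, cellar]
Visit loft; enqueue vault → queue [cellar, vault]
Visit cellar → queue [vault]
Visit vault → queue []

Visit order: workshop, annex, closet, pantry, patio, hall, lobby, foyer, nursery, terrace, parlor, studio, garage, study, loft, cellar, vault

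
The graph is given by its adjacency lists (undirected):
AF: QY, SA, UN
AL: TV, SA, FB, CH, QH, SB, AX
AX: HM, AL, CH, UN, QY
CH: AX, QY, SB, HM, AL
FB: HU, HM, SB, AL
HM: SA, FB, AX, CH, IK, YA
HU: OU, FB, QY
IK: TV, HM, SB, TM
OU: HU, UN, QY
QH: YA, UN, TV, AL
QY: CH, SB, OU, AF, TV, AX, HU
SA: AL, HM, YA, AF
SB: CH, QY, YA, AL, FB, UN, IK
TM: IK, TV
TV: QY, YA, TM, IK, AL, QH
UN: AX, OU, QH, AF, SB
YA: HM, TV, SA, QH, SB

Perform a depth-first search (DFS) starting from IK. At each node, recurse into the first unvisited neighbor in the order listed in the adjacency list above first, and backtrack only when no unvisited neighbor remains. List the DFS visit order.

IK, TV, QY, CH, AX, HM, SA, AL, FB, HU, OU, UN, QH, YA, SB, AF, TM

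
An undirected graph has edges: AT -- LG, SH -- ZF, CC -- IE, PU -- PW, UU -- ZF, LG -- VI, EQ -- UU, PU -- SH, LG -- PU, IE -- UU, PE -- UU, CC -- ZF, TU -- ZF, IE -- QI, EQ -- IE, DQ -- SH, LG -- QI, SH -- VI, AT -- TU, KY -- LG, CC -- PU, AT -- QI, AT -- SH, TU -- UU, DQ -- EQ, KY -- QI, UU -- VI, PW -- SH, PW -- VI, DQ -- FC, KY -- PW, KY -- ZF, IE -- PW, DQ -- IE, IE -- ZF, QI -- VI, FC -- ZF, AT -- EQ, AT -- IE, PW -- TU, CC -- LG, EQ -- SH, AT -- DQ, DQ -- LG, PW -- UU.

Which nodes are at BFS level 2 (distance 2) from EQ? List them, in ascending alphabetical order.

CC, FC, LG, PE, PU, PW, QI, TU, VI, ZF

Level 0: EQ
Level 1: AT, DQ, IE, SH, UU
Level 2: CC, FC, LG, PE, PU, PW, QI, TU, VI, ZF
Level 3: KY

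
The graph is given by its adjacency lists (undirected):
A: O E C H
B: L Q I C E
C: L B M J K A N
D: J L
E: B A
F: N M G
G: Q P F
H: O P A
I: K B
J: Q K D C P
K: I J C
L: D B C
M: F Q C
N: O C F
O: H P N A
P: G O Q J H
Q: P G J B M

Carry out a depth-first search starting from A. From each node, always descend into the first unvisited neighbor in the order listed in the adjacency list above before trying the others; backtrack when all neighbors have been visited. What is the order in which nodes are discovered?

Visit A
A → O
O → H
H → P
P → G
G → Q
Q → J
J → K
K → I
I → B
B → L
L → D
L → C
C → M
M → F
F → N
B → E

A → O → H → P → G → Q → J → K → I → B → L → D → C → M → F → N → E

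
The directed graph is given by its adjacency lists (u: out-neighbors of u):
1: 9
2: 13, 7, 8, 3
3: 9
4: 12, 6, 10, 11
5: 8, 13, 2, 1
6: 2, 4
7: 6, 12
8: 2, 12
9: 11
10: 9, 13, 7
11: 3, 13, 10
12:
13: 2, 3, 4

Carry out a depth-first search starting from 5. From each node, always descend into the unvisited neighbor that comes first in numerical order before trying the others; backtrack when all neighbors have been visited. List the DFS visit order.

5, 1, 9, 11, 3, 10, 7, 6, 2, 8, 12, 13, 4

Visit 5
5 → 1
1 → 9
9 → 11
11 → 3
11 → 10
10 → 7
7 → 6
6 → 2
2 → 8
8 → 12
2 → 13
13 → 4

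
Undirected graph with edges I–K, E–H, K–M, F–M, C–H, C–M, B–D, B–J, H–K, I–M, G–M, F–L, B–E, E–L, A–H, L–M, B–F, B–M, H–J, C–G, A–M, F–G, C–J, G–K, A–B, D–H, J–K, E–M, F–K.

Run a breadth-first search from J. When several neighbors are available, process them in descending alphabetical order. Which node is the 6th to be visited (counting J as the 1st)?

Visit J; enqueue K, H, C, B → queue [K, H, C, B]
Visit K; enqueue M, I, G, F → queue [H, C, B, M, I, G, F]
Visit H; enqueue E, D, A → queue [C, B, M, I, G, F, E, D, A]
Visit C → queue [B, M, I, G, F, E, D, A]
Visit B → queue [M, I, G, F, E, D, A]
Visit M; enqueue L → queue [I, G, F, E, D, A, L]
Visit I → queue [G, F, E, D, A, L]
Visit G → queue [F, E, D, A, L]
Visit F → queue [E, D, A, L]
Visit E → queue [D, A, L]
Visit D → queue [A, L]
Visit A → queue [L]
Visit L → queue []

Visit order: J, K, H, C, B, M, I, G, F, E, D, A, L

M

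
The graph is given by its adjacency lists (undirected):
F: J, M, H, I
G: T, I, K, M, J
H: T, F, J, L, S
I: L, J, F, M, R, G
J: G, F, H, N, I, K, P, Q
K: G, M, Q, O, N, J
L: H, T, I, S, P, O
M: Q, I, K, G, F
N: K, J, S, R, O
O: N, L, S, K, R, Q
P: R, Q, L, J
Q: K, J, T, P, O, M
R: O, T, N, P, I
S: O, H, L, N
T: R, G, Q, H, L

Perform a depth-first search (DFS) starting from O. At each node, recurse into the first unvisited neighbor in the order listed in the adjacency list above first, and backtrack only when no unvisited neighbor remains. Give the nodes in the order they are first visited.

O → N → K → G → T → R → P → Q → J → F → M → I → L → H → S

Visit O
O → N
N → K
K → G
G → T
T → R
R → P
P → Q
Q → J
J → F
F → M
M → I
I → L
L → H
H → S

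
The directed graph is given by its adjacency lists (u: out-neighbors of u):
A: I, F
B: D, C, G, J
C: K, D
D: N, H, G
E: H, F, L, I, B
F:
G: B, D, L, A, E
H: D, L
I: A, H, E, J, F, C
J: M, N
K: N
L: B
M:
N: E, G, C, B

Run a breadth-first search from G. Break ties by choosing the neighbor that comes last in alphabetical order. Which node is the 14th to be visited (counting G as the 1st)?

Visit G; enqueue L, E, D, B, A → queue [L, E, D, B, A]
Visit L → queue [E, D, B, A]
Visit E; enqueue I, H, F → queue [D, B, A, I, H, F]
Visit D; enqueue N → queue [B, A, I, H, F, N]
Visit B; enqueue J, C → queue [A, I, H, F, N, J, C]
Visit A → queue [I, H, F, N, J, C]
Visit I → queue [H, F, N, J, C]
Visit H → queue [F, N, J, C]
Visit F → queue [N, J, C]
Visit N → queue [J, C]
Visit J; enqueue M → queue [C, M]
Visit C; enqueue K → queue [M, K]
Visit M → queue [K]
Visit K → queue []

Visit order: G, L, E, D, B, A, I, H, F, N, J, C, M, K

K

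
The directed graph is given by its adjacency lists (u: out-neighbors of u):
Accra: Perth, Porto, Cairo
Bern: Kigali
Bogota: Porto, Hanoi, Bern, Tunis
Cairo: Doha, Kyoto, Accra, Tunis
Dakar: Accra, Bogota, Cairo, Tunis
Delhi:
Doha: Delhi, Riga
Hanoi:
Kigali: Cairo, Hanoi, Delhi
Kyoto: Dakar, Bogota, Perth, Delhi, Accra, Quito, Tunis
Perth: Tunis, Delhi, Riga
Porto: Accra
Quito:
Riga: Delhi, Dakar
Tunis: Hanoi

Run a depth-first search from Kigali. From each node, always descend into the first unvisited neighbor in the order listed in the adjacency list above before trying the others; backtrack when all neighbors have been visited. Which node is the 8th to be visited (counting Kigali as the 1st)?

Visit Kigali
Kigali → Cairo
Cairo → Doha
Doha → Delhi
Doha → Riga
Riga → Dakar
Dakar → Accra
Accra → Perth
Perth → Tunis
Tunis → Hanoi
Accra → Porto
Dakar → Bogota
Bogota → Bern
Cairo → Kyoto
Kyoto → Quito

Visit order: Kigali, Cairo, Doha, Delhi, Riga, Dakar, Accra, Perth, Tunis, Hanoi, Porto, Bogota, Bern, Kyoto, Quito

Perth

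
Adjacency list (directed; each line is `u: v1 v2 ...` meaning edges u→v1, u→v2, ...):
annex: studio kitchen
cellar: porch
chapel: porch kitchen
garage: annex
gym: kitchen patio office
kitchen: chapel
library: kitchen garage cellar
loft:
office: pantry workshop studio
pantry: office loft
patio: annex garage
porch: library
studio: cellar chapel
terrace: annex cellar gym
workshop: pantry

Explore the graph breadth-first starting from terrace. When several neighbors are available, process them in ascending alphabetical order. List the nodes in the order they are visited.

terrace -> annex -> cellar -> gym -> kitchen -> studio -> porch -> office -> patio -> chapel -> library -> pantry -> workshop -> garage -> loft

Visit terrace; enqueue annex, cellar, gym → queue [annex, cellar, gym]
Visit annex; enqueue kitchen, studio → queue [cellar, gym, kitchen, studio]
Visit cellar; enqueue porch → queue [gym, kitchen, studio, porch]
Visit gym; enqueue office, patio → queue [kitchen, studio, porch, office, patio]
Visit kitchen; enqueue chapel → queue [studio, porch, office, patio, chapel]
Visit studio → queue [porch, office, patio, chapel]
Visit porch; enqueue library → queue [office, patio, chapel, library]
Visit office; enqueue pantry, workshop → queue [patio, chapel, library, pantry, workshop]
Visit patio; enqueue garage → queue [chapel, library, pantry, workshop, garage]
Visit chapel → queue [library, pantry, workshop, garage]
Visit library → queue [pantry, workshop, garage]
Visit pantry; enqueue loft → queue [workshop, garage, loft]
Visit workshop → queue [garage, loft]
Visit garage → queue [loft]
Visit loft → queue []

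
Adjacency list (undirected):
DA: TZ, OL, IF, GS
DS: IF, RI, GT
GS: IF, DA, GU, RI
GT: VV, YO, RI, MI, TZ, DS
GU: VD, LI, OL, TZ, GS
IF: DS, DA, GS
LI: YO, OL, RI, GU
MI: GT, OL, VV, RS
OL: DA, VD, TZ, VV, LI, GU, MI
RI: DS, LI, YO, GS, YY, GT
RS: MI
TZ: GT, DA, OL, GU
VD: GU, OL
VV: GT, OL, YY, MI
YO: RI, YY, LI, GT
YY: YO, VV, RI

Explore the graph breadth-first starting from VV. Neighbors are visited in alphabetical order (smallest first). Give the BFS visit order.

Visit VV; enqueue GT, MI, OL, YY → queue [GT, MI, OL, YY]
Visit GT; enqueue DS, RI, TZ, YO → queue [MI, OL, YY, DS, RI, TZ, YO]
Visit MI; enqueue RS → queue [OL, YY, DS, RI, TZ, YO, RS]
Visit OL; enqueue DA, GU, LI, VD → queue [YY, DS, RI, TZ, YO, RS, DA, GU, LI, VD]
Visit YY → queue [DS, RI, TZ, YO, RS, DA, GU, LI, VD]
Visit DS; enqueue IF → queue [RI, TZ, YO, RS, DA, GU, LI, VD, IF]
Visit RI; enqueue GS → queue [TZ, YO, RS, DA, GU, LI, VD, IF, GS]
Visit TZ → queue [YO, RS, DA, GU, LI, VD, IF, GS]
Visit YO → queue [RS, DA, GU, LI, VD, IF, GS]
Visit RS → queue [DA, GU, LI, VD, IF, GS]
Visit DA → queue [GU, LI, VD, IF, GS]
Visit GU → queue [LI, VD, IF, GS]
Visit LI → queue [VD, IF, GS]
Visit VD → queue [IF, GS]
Visit IF → queue [GS]
Visit GS → queue []

VV → GT → MI → OL → YY → DS → RI → TZ → YO → RS → DA → GU → LI → VD → IF → GS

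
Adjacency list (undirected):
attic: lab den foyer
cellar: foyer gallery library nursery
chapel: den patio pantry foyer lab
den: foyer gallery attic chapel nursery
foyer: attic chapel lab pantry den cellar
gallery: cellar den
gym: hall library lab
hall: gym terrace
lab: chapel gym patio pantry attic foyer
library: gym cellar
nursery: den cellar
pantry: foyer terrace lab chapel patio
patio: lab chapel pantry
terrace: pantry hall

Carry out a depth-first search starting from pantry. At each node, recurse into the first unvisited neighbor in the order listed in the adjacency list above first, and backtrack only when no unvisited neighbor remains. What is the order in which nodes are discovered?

Visit pantry
pantry → foyer
foyer → attic
attic → lab
lab → chapel
chapel → den
den → gallery
gallery → cellar
cellar → library
library → gym
gym → hall
hall → terrace
cellar → nursery
chapel → patio

pantry -> foyer -> attic -> lab -> chapel -> den -> gallery -> cellar -> library -> gym -> hall -> terrace -> nursery -> patio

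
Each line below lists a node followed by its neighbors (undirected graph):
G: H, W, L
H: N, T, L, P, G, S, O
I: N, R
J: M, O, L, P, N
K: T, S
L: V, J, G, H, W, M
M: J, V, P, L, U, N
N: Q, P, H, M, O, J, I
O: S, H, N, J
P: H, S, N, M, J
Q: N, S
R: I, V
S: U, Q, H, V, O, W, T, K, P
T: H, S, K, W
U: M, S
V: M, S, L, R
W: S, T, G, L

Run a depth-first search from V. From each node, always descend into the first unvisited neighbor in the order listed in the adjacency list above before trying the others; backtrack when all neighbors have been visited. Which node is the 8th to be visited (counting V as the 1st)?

Visit V
V → M
M → J
J → O
O → S
S → U
S → Q
Q → N
N → P
P → H
H → T
T → K
T → W
W → G
G → L
N → I
I → R

Visit order: V, M, J, O, S, U, Q, N, P, H, T, K, W, G, L, I, R

N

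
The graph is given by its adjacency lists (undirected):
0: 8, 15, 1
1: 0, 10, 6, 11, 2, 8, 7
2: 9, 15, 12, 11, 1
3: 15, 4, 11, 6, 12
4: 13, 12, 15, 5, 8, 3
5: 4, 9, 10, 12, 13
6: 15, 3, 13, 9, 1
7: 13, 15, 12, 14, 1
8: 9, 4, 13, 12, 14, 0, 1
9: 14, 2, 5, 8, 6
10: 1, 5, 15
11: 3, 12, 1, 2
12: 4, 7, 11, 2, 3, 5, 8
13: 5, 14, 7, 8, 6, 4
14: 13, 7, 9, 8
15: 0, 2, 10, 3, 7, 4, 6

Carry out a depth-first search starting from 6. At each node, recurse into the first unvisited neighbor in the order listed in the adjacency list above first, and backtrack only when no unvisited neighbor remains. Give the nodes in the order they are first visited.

Visit 6
6 → 15
15 → 0
0 → 8
8 → 9
9 → 14
14 → 13
13 → 5
5 → 4
4 → 12
12 → 7
7 → 1
1 → 10
1 → 11
11 → 3
11 → 2

6 15 0 8 9 14 13 5 4 12 7 1 10 11 3 2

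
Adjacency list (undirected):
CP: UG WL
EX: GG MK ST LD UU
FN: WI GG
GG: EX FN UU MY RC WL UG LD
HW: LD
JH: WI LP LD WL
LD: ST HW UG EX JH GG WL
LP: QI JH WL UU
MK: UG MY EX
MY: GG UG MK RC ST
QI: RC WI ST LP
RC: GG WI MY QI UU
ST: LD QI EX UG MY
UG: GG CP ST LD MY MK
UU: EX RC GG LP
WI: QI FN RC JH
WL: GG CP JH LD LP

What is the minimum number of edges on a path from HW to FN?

3

Level 0: HW
Level 1: LD
Level 2: EX, GG, JH, ST, UG, WL
Level 3: CP, FN, LP, MK, MY, QI, RC, UU, WI
FN first appears at level 3.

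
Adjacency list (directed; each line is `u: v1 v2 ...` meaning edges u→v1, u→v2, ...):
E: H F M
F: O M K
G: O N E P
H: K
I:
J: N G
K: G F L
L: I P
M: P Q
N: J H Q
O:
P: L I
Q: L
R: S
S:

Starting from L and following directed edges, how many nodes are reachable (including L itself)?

BFS from L visits: L, P, I
Reachable nodes: 3 of 15 total.

3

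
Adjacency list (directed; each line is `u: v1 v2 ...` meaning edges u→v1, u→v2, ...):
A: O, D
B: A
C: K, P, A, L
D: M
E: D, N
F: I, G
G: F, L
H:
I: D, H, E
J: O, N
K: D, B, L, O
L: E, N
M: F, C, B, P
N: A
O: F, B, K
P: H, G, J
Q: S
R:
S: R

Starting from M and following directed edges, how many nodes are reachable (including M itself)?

16

BFS from M visits: M, F, C, B, P, I, G, K, A, L, H, J, D, E, O, N
Reachable nodes: 16 of 19 total.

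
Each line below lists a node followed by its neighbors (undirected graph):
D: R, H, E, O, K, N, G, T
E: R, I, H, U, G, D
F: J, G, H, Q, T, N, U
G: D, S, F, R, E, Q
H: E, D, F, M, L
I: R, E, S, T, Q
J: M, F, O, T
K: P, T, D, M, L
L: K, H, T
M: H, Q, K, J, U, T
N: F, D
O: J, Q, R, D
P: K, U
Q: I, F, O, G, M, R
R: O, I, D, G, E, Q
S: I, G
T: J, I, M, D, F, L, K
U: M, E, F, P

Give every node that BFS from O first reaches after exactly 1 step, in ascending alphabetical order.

D, J, Q, R

Level 0: O
Level 1: D, J, Q, R
Level 2: E, F, G, H, I, K, M, N, T
Level 3: L, P, S, U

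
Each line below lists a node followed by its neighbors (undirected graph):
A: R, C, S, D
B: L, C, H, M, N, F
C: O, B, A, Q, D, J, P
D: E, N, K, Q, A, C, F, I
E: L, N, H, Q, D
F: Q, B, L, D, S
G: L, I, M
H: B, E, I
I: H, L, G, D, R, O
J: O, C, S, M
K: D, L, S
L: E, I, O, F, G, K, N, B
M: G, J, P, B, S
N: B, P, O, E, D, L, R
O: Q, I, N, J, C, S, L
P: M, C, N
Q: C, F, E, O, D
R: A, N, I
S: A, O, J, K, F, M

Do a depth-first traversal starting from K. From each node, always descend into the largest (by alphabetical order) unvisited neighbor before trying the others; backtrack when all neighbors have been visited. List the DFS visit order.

K, S, O, Q, F, L, N, R, I, H, E, D, C, P, M, J, G, B, A

Visit K
K → S
S → O
O → Q
Q → F
F → L
L → N
N → R
R → I
I → H
H → E
E → D
D → C
C → P
P → M
M → J
M → G
M → B
C → A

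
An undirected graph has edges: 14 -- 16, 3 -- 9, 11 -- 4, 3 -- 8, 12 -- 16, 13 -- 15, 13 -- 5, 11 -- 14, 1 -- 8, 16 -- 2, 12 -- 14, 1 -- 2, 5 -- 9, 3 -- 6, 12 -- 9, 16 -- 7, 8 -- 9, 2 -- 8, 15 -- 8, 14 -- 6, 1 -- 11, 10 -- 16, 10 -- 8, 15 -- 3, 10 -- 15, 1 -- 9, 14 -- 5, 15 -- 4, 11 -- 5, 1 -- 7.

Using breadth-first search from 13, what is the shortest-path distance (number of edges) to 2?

Level 0: 13
Level 1: 5, 15
Level 2: 3, 4, 8, 9, 10, 11, 14
Level 3: 1, 2, 6, 12, 16
Level 4: 7
2 first appears at level 3.

3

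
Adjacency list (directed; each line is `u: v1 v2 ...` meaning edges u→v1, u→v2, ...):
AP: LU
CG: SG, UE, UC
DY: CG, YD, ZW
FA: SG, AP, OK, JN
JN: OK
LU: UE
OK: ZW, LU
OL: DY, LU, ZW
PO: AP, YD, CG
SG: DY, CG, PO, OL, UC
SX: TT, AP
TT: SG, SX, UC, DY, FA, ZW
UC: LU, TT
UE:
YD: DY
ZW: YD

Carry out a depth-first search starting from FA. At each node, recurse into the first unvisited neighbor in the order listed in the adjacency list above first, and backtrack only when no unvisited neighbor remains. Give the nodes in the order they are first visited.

FA, SG, DY, CG, UE, UC, LU, TT, SX, AP, ZW, YD, PO, OL, OK, JN

Visit FA
FA → SG
SG → DY
DY → CG
CG → UE
CG → UC
UC → LU
UC → TT
TT → SX
SX → AP
TT → ZW
ZW → YD
SG → PO
SG → OL
FA → OK
FA → JN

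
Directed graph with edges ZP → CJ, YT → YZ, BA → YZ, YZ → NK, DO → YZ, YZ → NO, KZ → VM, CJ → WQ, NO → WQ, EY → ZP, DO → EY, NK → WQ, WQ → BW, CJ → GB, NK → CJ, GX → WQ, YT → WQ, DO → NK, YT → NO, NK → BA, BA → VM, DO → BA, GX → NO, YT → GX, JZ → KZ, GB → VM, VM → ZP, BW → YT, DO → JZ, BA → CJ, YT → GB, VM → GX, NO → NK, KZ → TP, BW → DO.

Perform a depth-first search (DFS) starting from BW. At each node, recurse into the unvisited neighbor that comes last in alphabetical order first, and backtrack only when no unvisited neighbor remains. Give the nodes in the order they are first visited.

BW, YT, YZ, NO, WQ, NK, CJ, GB, VM, ZP, GX, BA, DO, JZ, KZ, TP, EY

Visit BW
BW → YT
YT → YZ
YZ → NO
NO → WQ
NO → NK
NK → CJ
CJ → GB
GB → VM
VM → ZP
VM → GX
NK → BA
BW → DO
DO → JZ
JZ → KZ
KZ → TP
DO → EY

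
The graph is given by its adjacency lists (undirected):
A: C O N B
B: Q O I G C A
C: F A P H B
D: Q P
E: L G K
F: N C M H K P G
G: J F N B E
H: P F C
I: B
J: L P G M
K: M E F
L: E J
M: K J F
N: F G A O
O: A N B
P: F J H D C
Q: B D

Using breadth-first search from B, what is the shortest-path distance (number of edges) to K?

Level 0: B
Level 1: A, C, G, I, O, Q
Level 2: D, E, F, H, J, N, P
Level 3: K, L, M
K first appears at level 3.

3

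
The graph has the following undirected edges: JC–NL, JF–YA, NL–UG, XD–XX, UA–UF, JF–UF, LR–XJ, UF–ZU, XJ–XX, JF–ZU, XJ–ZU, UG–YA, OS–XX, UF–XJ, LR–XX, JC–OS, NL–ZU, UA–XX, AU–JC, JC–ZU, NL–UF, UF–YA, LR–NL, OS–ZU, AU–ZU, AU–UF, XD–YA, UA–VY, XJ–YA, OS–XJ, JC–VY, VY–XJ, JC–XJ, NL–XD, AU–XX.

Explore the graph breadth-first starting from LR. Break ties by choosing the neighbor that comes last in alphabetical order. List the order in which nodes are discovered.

Visit LR; enqueue XX, XJ, NL → queue [XX, XJ, NL]
Visit XX; enqueue XD, UA, OS, AU → queue [XJ, NL, XD, UA, OS, AU]
Visit XJ; enqueue ZU, YA, VY, UF, JC → queue [NL, XD, UA, OS, AU, ZU, YA, VY, UF, JC]
Visit NL; enqueue UG → queue [XD, UA, OS, AU, ZU, YA, VY, UF, JC, UG]
Visit XD → queue [UA, OS, AU, ZU, YA, VY, UF, JC, UG]
Visit UA → queue [OS, AU, ZU, YA, VY, UF, JC, UG]
Visit OS → queue [AU, ZU, YA, VY, UF, JC, UG]
Visit AU → queue [ZU, YA, VY, UF, JC, UG]
Visit ZU; enqueue JF → queue [YA, VY, UF, JC, UG, JF]
Visit YA → queue [VY, UF, JC, UG, JF]
Visit VY → queue [UF, JC, UG, JF]
Visit UF → queue [JC, UG, JF]
Visit JC → queue [UG, JF]
Visit UG → queue [JF]
Visit JF → queue []

LR -> XX -> XJ -> NL -> XD -> UA -> OS -> AU -> ZU -> YA -> VY -> UF -> JC -> UG -> JF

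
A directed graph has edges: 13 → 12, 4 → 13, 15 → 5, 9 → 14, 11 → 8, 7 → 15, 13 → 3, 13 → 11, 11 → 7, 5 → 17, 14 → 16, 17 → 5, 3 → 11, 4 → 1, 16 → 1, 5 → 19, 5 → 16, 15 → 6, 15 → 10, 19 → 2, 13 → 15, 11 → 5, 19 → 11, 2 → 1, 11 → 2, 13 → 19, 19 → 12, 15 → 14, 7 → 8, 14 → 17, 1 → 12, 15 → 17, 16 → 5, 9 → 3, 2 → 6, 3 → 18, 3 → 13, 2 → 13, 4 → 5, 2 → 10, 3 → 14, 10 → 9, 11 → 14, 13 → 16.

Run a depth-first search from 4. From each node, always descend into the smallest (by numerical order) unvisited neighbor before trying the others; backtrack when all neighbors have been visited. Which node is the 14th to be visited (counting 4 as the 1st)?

Visit 4
4 → 1
1 → 12
4 → 5
5 → 16
5 → 17
5 → 19
19 → 2
2 → 6
2 → 10
10 → 9
9 → 3
3 → 11
11 → 7
7 → 8
7 → 15
15 → 14
3 → 13
3 → 18

Visit order: 4, 1, 12, 5, 16, 17, 19, 2, 6, 10, 9, 3, 11, 7, 8, 15, 14, 13, 18

7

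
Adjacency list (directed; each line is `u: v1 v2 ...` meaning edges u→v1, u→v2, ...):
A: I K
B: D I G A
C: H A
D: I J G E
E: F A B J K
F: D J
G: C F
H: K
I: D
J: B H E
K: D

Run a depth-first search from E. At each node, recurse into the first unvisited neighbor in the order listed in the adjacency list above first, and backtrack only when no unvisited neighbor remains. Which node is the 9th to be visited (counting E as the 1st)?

H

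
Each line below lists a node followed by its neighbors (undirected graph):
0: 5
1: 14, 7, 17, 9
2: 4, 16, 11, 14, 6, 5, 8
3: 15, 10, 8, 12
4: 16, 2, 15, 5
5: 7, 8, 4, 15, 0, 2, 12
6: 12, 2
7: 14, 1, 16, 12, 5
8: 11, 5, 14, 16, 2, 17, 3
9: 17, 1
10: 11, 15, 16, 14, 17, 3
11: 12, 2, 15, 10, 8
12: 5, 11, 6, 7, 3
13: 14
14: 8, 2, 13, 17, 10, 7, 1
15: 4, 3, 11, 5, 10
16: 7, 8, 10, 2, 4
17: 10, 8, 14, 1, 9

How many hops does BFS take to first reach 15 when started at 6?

3

Level 0: 6
Level 1: 2, 12
Level 2: 3, 4, 5, 7, 8, 11, 14, 16
Level 3: 0, 1, 10, 13, 15, 17
Level 4: 9
15 first appears at level 3.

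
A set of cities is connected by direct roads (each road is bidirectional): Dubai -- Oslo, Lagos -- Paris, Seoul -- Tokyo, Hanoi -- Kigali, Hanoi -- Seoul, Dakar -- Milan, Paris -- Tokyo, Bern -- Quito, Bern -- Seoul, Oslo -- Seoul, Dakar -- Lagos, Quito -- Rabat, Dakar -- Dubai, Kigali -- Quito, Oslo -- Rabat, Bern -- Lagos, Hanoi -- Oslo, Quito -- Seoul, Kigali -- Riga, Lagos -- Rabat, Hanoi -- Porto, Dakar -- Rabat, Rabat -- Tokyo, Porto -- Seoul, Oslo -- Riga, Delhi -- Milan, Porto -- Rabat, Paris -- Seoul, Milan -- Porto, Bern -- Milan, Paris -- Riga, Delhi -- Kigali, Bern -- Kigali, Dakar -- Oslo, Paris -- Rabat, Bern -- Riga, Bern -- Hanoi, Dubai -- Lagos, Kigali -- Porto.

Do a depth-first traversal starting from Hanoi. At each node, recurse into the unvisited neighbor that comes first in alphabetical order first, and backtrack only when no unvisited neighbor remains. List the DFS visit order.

Hanoi, Bern, Kigali, Delhi, Milan, Dakar, Dubai, Lagos, Paris, Rabat, Oslo, Riga, Seoul, Porto, Quito, Tokyo

Visit Hanoi
Hanoi → Bern
Bern → Kigali
Kigali → Delhi
Delhi → Milan
Milan → Dakar
Dakar → Dubai
Dubai → Lagos
Lagos → Paris
Paris → Rabat
Rabat → Oslo
Oslo → Riga
Oslo → Seoul
Seoul → Porto
Seoul → Quito
Seoul → Tokyo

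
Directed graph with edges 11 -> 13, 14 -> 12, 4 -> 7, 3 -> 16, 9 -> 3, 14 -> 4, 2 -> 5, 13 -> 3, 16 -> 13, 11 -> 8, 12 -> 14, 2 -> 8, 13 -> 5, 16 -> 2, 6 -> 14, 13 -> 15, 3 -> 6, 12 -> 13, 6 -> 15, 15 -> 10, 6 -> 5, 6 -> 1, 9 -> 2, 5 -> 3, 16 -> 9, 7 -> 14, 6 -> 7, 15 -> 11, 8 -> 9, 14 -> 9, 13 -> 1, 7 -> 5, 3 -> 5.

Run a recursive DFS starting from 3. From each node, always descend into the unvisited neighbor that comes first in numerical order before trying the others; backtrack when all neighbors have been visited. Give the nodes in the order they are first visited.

Visit 3
3 → 5
3 → 6
6 → 1
6 → 7
7 → 14
14 → 4
14 → 9
9 → 2
2 → 8
14 → 12
12 → 13
13 → 15
15 → 10
15 → 11
3 → 16

3, 5, 6, 1, 7, 14, 4, 9, 2, 8, 12, 13, 15, 10, 11, 16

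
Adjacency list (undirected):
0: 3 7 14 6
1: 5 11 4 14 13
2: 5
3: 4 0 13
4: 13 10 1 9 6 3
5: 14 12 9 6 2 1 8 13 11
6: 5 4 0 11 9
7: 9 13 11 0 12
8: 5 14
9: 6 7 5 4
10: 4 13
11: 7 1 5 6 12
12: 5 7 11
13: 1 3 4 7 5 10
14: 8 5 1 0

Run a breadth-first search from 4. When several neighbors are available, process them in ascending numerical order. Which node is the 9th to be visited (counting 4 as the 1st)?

11

Visit 4; enqueue 1, 3, 6, 9, 10, 13 → queue [1, 3, 6, 9, 10, 13]
Visit 1; enqueue 5, 11, 14 → queue [3, 6, 9, 10, 13, 5, 11, 14]
Visit 3; enqueue 0 → queue [6, 9, 10, 13, 5, 11, 14, 0]
Visit 6 → queue [9, 10, 13, 5, 11, 14, 0]
Visit 9; enqueue 7 → queue [10, 13, 5, 11, 14, 0, 7]
Visit 10 → queue [13, 5, 11, 14, 0, 7]
Visit 13 → queue [5, 11, 14, 0, 7]
Visit 5; enqueue 2, 8, 12 → queue [11, 14, 0, 7, 2, 8, 12]
Visit 11 → queue [14, 0, 7, 2, 8, 12]
Visit 14 → queue [0, 7, 2, 8, 12]
Visit 0 → queue [7, 2, 8, 12]
Visit 7 → queue [2, 8, 12]
Visit 2 → queue [8, 12]
Visit 8 → queue [12]
Visit 12 → queue []

Visit order: 4, 1, 3, 6, 9, 10, 13, 5, 11, 14, 0, 7, 2, 8, 12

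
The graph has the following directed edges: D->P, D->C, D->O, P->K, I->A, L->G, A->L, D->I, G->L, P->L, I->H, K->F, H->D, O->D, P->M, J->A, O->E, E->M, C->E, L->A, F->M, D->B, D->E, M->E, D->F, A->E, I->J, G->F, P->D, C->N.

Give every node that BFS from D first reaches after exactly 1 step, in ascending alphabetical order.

Level 0: D
Level 1: B, C, E, F, I, O, P
Level 2: A, H, J, K, L, M, N
Level 3: G

B, C, E, F, I, O, P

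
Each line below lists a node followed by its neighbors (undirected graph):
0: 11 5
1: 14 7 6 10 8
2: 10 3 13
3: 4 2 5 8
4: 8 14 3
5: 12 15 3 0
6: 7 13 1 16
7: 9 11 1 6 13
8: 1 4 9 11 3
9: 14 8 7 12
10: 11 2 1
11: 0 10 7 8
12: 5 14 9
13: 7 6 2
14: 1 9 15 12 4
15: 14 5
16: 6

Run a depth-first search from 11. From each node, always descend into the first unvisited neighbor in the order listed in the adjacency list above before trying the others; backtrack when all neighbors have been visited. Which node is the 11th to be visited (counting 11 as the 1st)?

Visit 11
11 → 0
0 → 5
5 → 12
12 → 14
14 → 1
1 → 7
7 → 9
9 → 8
8 → 4
4 → 3
3 → 2
2 → 10
2 → 13
13 → 6
6 → 16
14 → 15

Visit order: 11, 0, 5, 12, 14, 1, 7, 9, 8, 4, 3, 2, 10, 13, 6, 16, 15

3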